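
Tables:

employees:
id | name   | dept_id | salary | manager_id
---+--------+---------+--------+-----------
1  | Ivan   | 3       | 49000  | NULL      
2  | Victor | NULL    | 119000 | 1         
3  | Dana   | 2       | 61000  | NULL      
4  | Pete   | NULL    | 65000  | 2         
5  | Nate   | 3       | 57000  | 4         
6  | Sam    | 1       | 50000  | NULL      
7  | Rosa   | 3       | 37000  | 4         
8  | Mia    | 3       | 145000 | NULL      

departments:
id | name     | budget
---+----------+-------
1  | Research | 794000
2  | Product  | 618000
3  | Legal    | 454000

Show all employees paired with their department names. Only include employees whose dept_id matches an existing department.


INNER JOIN keeps only employees rows whose dept_id matches an id in departments. Walk through each employee:
  - employee 1 (Ivan): dept_id=3 -> matches Legal
  - employee 2 (Victor): dept_id=NULL, no match -> dropped
  - employee 3 (Dana): dept_id=2 -> matches Product
  - employee 4 (Pete): dept_id=NULL, no match -> dropped
  - employee 5 (Nate): dept_id=3 -> matches Legal
  - employee 6 (Sam): dept_id=1 -> matches Research
  - employee 7 (Rosa): dept_id=3 -> matches Legal
  - employee 8 (Mia): dept_id=3 -> matches Legal
So 2 of 8 rows are dropped.

SQL:
SELECT a.name, b.name AS department
FROM employees a
INNER JOIN departments b ON a.dept_id = b.id

Result:
name | department
-----+-----------
Ivan | Legal     
Dana | Product   
Nate | Legal     
Sam  | Research  
Rosa | Legal     
Mia  | Legal     


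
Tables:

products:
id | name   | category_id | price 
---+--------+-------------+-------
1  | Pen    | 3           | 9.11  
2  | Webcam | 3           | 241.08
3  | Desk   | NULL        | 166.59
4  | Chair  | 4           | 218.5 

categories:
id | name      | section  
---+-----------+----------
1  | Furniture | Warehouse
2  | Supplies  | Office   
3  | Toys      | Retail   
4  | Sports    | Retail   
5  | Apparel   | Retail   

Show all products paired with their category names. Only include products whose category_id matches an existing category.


INNER JOIN keeps only products rows whose category_id matches an id in categories. Walk through each product:
  - product 1 (Pen): category_id=3 -> matches Toys
  - product 2 (Webcam): category_id=3 -> matches Toys
  - product 3 (Desk): category_id=NULL, no match -> dropped
  - product 4 (Chair): category_id=4 -> matches Sports
So 1 of 4 rows is dropped.

SQL:
SELECT a.name, b.name AS category
FROM products a
INNER JOIN categories b ON a.category_id = b.id

Result:
name   | category
-------+---------
Pen    | Toys    
Webcam | Toys    
Chair  | Sports  


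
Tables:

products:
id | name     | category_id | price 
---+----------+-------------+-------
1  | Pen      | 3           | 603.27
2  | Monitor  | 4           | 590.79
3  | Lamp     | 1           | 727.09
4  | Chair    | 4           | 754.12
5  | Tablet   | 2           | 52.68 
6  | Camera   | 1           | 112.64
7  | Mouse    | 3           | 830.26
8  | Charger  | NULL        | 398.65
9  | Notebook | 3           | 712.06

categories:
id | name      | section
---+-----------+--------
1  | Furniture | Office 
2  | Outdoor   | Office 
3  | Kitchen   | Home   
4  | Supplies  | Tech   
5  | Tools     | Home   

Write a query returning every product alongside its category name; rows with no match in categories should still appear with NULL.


LEFT JOIN keeps every row from products (the left table); where category_id has no match in categories, the category columns become NULL. Walk through each product:
  - product 1 (Pen): category_id=3 -> matches Kitchen
  - product 2 (Monitor): category_id=4 -> matches Supplies
  - product 3 (Lamp): category_id=1 -> matches Furniture
  - product 4 (Chair): category_id=4 -> matches Supplies
  - product 5 (Tablet): category_id=2 -> matches Outdoor
  - product 6 (Camera): category_id=1 -> matches Furniture
  - product 7 (Mouse): category_id=3 -> matches Kitchen
  - product 8 (Charger): category_id=NULL, no match -> kept with NULL
  - product 9 (Notebook): category_id=3 -> matches Kitchen
All 9 rows appear; 1 has NULL category.

SQL:
SELECT a.name, b.name AS category
FROM products a
LEFT JOIN categories b ON a.category_id = b.id

Result:
name     | category 
---------+----------
Pen      | Kitchen  
Monitor  | Supplies 
Lamp     | Furniture
Chair    | Supplies 
Tablet   | Outdoor  
Camera   | Furniture
Mouse    | Kitchen  
Charger  | NULL     
Notebook | Kitchen  


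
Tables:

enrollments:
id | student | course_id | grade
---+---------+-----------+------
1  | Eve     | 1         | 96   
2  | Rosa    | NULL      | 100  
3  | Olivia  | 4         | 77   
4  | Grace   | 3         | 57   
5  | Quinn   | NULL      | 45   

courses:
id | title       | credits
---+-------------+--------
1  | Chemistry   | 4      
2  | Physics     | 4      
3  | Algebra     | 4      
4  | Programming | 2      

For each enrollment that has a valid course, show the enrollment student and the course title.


INNER JOIN keeps only enrollments rows whose course_id matches an id in courses. Walk through each enrollment:
  - enrollment 1 (Eve): course_id=1 -> matches Chemistry
  - enrollment 2 (Rosa): course_id=NULL, no match -> dropped
  - enrollment 3 (Olivia): course_id=4 -> matches Programming
  - enrollment 4 (Grace): course_id=3 -> matches Algebra
  - enrollment 5 (Quinn): course_id=NULL, no match -> dropped
So 2 of 5 rows are dropped.

SQL:
SELECT a.student, b.title AS course
FROM enrollments a
INNER JOIN courses b ON a.course_id = b.id

Result:
student | course     
--------+------------
Eve     | Chemistry  
Olivia  | Programming
Grace   | Algebra    


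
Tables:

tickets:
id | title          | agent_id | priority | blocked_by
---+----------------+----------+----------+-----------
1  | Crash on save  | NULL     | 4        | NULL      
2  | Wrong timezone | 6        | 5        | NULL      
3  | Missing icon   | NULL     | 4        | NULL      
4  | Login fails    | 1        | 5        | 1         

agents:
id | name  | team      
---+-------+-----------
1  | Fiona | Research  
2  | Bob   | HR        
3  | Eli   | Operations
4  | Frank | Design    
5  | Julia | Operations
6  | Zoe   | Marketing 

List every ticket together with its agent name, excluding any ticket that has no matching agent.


INNER JOIN keeps only tickets rows whose agent_id matches an id in agents. Walk through each ticket:
  - ticket 1 (Crash on save): agent_id=NULL, no match -> dropped
  - ticket 2 (Wrong timezone): agent_id=6 -> matches Zoe
  - ticket 3 (Missing icon): agent_id=NULL, no match -> dropped
  - ticket 4 (Login fails): agent_id=1 -> matches Fiona
So 2 of 4 rows are dropped.

SQL:
SELECT a.title, b.name AS agent
FROM tickets a
INNER JOIN agents b ON a.agent_id = b.id

Result:
title          | agent
---------------+------
Wrong timezone | Zoe  
Login fails    | Fiona


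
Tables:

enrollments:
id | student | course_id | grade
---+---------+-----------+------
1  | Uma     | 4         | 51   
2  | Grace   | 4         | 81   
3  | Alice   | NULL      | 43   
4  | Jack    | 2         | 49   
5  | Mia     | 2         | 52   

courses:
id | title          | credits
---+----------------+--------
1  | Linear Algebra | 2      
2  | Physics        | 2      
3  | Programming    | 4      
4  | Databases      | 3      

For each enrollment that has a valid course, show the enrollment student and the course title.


INNER JOIN keeps only enrollments rows whose course_id matches an id in courses. Walk through each enrollment:
  - enrollment 1 (Uma): course_id=4 -> matches Databases
  - enrollment 2 (Grace): course_id=4 -> matches Databases
  - enrollment 3 (Alice): course_id=NULL, no match -> dropped
  - enrollment 4 (Jack): course_id=2 -> matches Physics
  - enrollment 5 (Mia): course_id=2 -> matches Physics
So 1 of 5 rows is dropped.

SQL:
SELECT a.student, b.title AS course
FROM enrollments a
INNER JOIN courses b ON a.course_id = b.id

Result:
student | course   
--------+----------
Uma     | Databases
Grace   | Databases
Jack    | Physics  
Mia     | Physics  


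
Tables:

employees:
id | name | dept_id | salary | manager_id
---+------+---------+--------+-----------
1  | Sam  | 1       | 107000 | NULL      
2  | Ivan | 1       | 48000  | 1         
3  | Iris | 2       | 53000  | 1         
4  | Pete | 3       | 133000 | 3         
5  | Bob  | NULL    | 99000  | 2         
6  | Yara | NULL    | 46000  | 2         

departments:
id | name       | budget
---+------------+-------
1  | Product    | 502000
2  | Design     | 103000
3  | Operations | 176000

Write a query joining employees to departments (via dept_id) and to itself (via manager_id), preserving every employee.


Two LEFT JOINs from the same base table employees: one to departments via dept_id, one to employees itself via manager_id. Both are LEFT so every employee is preserved.
Match against departments:
  - employee 1 (Sam): dept_id=1 -> matches Product
  - employee 2 (Ivan): dept_id=1 -> matches Product
  - employee 3 (Iris): dept_id=2 -> matches Design
  - employee 4 (Pete): dept_id=3 -> matches Operations
  - employee 5 (Bob): dept_id=NULL, no match -> kept with NULL
  - employee 6 (Yara): dept_id=NULL, no match -> kept with NULL
Match against employees (self):
  - employee 1 (Sam): manager_id=NULL -> NULL
  - employee 2 (Ivan): manager_id=1 -> Sam
  - employee 3 (Iris): manager_id=1 -> Sam
  - employee 4 (Pete): manager_id=3 -> Iris
  - employee 5 (Bob): manager_id=2 -> Ivan
  - employee 6 (Yara): manager_id=2 -> Ivan

SQL:
SELECT a.name, b.name AS department, c.name AS manager
FROM employees a
LEFT JOIN departments b ON a.dept_id = b.id
LEFT JOIN employees c ON a.manager_id = c.id

Result:
name | department | manager
-----+------------+--------
Sam  | Product    | NULL   
Ivan | Product    | Sam    
Iris | Design     | Sam    
Pete | Operations | Iris   
Bob  | NULL       | Ivan   
Yara | NULL       | Ivan   


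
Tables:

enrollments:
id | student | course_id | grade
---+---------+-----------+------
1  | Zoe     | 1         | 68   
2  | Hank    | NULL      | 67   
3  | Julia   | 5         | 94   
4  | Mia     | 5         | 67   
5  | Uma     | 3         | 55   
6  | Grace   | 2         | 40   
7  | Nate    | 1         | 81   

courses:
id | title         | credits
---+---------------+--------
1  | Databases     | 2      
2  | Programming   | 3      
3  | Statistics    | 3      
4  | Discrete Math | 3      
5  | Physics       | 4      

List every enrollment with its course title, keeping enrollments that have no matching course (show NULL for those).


LEFT JOIN keeps every row from enrollments (the left table); where course_id has no match in courses, the course columns become NULL. Walk through each enrollment:
  - enrollment 1 (Zoe): course_id=1 -> matches Databases
  - enrollment 2 (Hank): course_id=NULL, no match -> kept with NULL
  - enrollment 3 (Julia): course_id=5 -> matches Physics
  - enrollment 4 (Mia): course_id=5 -> matches Physics
  - enrollment 5 (Uma): course_id=3 -> matches Statistics
  - enrollment 6 (Grace): course_id=2 -> matches Programming
  - enrollment 7 (Nate): course_id=1 -> matches Databases
All 7 rows appear; 1 has NULL course.

SQL:
SELECT a.student, b.title AS course
FROM enrollments a
LEFT JOIN courses b ON a.course_id = b.id

Result:
student | course     
--------+------------
Zoe     | Databases  
Hank    | NULL       
Julia   | Physics    
Mia     | Physics    
Uma     | Statistics 
Grace   | Programming
Nate    | Databases  


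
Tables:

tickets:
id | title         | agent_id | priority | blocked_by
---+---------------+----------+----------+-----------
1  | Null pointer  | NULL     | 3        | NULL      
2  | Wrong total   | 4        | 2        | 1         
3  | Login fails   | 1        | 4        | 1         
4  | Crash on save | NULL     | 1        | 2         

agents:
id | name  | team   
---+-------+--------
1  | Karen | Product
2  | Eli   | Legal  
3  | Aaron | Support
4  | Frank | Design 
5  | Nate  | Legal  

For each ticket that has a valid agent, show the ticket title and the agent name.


INNER JOIN keeps only tickets rows whose agent_id matches an id in agents. Walk through each ticket:
  - ticket 1 (Null pointer): agent_id=NULL, no match -> dropped
  - ticket 2 (Wrong total): agent_id=4 -> matches Frank
  - ticket 3 (Login fails): agent_id=1 -> matches Karen
  - ticket 4 (Crash on save): agent_id=NULL, no match -> dropped
So 2 of 4 rows are dropped.

SQL:
SELECT a.title, b.name AS agent
FROM tickets a
INNER JOIN agents b ON a.agent_id = b.id

Result:
title       | agent
------------+------
Wrong total | Frank
Login fails | Karen


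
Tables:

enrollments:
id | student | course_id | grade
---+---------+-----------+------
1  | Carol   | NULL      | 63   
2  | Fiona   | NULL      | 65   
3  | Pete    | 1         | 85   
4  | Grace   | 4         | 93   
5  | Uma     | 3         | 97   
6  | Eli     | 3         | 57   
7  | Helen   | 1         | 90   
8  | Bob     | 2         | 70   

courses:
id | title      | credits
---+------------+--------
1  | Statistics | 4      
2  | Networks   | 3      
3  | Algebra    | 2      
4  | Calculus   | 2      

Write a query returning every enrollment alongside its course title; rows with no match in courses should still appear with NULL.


LEFT JOIN keeps every row from enrollments (the left table); where course_id has no match in courses, the course columns become NULL. Walk through each enrollment:
  - enrollment 1 (Carol): course_id=NULL, no match -> kept with NULL
  - enrollment 2 (Fiona): course_id=NULL, no match -> kept with NULL
  - enrollment 3 (Pete): course_id=1 -> matches Statistics
  - enrollment 4 (Grace): course_id=4 -> matches Calculus
  - enrollment 5 (Uma): course_id=3 -> matches Algebra
  - enrollment 6 (Eli): course_id=3 -> matches Algebra
  - enrollment 7 (Helen): course_id=1 -> matches Statistics
  - enrollment 8 (Bob): course_id=2 -> matches Networks
All 8 rows appear; 2 have NULL course.

SQL:
SELECT a.student, b.title AS course
FROM enrollments a
LEFT JOIN courses b ON a.course_id = b.id

Result:
student | course    
--------+-----------
Carol   | NULL      
Fiona   | NULL      
Pete    | Statistics
Grace   | Calculus  
Uma     | Algebra   
Eli     | Algebra   
Helen   | Statistics
Bob     | Networks  


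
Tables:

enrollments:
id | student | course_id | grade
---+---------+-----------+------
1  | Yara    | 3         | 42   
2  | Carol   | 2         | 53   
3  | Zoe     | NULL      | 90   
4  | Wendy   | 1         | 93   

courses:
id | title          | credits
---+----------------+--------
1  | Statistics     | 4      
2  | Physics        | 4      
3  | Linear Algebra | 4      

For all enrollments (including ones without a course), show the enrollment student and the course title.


LEFT JOIN keeps every row from enrollments (the left table); where course_id has no match in courses, the course columns become NULL. Walk through each enrollment:
  - enrollment 1 (Yara): course_id=3 -> matches Linear Algebra
  - enrollment 2 (Carol): course_id=2 -> matches Physics
  - enrollment 3 (Zoe): course_id=NULL, no match -> kept with NULL
  - enrollment 4 (Wendy): course_id=1 -> matches Statistics
All 4 rows appear; 1 has NULL course.

SQL:
SELECT a.student, b.title AS course
FROM enrollments a
LEFT JOIN courses b ON a.course_id = b.id

Result:
student | course        
--------+---------------
Yara    | Linear Algebra
Carol   | Physics       
Zoe     | NULL          
Wendy   | Statistics    


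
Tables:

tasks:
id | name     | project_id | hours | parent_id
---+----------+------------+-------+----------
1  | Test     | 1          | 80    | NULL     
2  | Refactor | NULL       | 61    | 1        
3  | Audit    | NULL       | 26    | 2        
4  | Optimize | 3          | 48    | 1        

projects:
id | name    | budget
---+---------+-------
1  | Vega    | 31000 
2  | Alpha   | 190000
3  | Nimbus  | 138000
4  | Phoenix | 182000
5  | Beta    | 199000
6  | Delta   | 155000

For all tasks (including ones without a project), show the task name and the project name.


LEFT JOIN keeps every row from tasks (the left table); where project_id has no match in projects, the project columns become NULL. Walk through each task:
  - task 1 (Test): project_id=1 -> matches Vega
  - task 2 (Refactor): project_id=NULL, no match -> kept with NULL
  - task 3 (Audit): project_id=NULL, no match -> kept with NULL
  - task 4 (Optimize): project_id=3 -> matches Nimbus
All 4 rows appear; 2 have NULL project.

SQL:
SELECT a.name, b.name AS project
FROM tasks a
LEFT JOIN projects b ON a.project_id = b.id

Result:
name     | project
---------+--------
Test     | Vega   
Refactor | NULL   
Audit    | NULL   
Optimize | Nimbus 


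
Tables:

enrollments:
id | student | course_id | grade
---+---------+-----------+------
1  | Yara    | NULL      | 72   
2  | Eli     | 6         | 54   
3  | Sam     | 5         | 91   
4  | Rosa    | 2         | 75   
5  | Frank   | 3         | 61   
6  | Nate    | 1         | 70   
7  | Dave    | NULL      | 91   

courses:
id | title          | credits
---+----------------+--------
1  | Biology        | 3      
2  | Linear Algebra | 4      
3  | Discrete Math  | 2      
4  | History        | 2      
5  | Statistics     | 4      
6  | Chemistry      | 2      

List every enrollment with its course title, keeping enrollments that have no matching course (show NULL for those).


LEFT JOIN keeps every row from enrollments (the left table); where course_id has no match in courses, the course columns become NULL. Walk through each enrollment:
  - enrollment 1 (Yara): course_id=NULL, no match -> kept with NULL
  - enrollment 2 (Eli): course_id=6 -> matches Chemistry
  - enrollment 3 (Sam): course_id=5 -> matches Statistics
  - enrollment 4 (Rosa): course_id=2 -> matches Linear Algebra
  - enrollment 5 (Frank): course_id=3 -> matches Discrete Math
  - enrollment 6 (Nate): course_id=1 -> matches Biology
  - enrollment 7 (Dave): course_id=NULL, no match -> kept with NULL
All 7 rows appear; 2 have NULL course.

SQL:
SELECT a.student, b.title AS course
FROM enrollments a
LEFT JOIN courses b ON a.course_id = b.id

Result:
student | course        
--------+---------------
Yara    | NULL          
Eli     | Chemistry     
Sam     | Statistics    
Rosa    | Linear Algebra
Frank   | Discrete Math 
Nate    | Biology       
Dave    | NULL          


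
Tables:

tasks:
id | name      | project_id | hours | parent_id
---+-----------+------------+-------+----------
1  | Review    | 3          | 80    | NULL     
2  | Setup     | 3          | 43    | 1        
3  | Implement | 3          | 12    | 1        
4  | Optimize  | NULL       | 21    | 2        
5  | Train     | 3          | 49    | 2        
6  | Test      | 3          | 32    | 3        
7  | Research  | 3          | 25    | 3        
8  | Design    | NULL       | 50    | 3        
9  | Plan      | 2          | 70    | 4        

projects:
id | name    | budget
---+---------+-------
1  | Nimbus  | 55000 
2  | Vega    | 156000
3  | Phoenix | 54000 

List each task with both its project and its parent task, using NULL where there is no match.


Two LEFT JOINs from the same base table tasks: one to projects via project_id, one to tasks itself via parent_id. Both are LEFT so every task is preserved.
Match against projects:
  - task 1 (Review): project_id=3 -> matches Phoenix
  - task 2 (Setup): project_id=3 -> matches Phoenix
  - task 3 (Implement): project_id=3 -> matches Phoenix
  - task 4 (Optimize): project_id=NULL, no match -> kept with NULL
  - task 5 (Train): project_id=3 -> matches Phoenix
  - task 6 (Test): project_id=3 -> matches Phoenix
  - task 7 (Research): project_id=3 -> matches Phoenix
  - task 8 (Design): project_id=NULL, no match -> kept with NULL
  - task 9 (Plan): project_id=2 -> matches Vega
Match against tasks (self):
  - task 1 (Review): parent_id=NULL -> NULL
  - task 2 (Setup): parent_id=1 -> Review
  - task 3 (Implement): parent_id=1 -> Review
  - task 4 (Optimize): parent_id=2 -> Setup
  - task 5 (Train): parent_id=2 -> Setup
  - task 6 (Test): parent_id=3 -> Implement
  - task 7 (Research): parent_id=3 -> Implement
  - task 8 (Design): parent_id=3 -> Implement
  - task 9 (Plan): parent_id=4 -> Optimize

SQL:
SELECT a.name, b.name AS project, c.name AS parent
FROM tasks a
LEFT JOIN projects b ON a.project_id = b.id
LEFT JOIN tasks c ON a.parent_id = c.id

Result:
name      | project | parent   
----------+---------+----------
Review    | Phoenix | NULL     
Setup     | Phoenix | Review   
Implement | Phoenix | Review   
Optimize  | NULL    | Setup    
Train     | Phoenix | Setup    
Test      | Phoenix | Implement
Research  | Phoenix | Implement
Design    | NULL    | Implement
Plan      | Vega    | Optimize 


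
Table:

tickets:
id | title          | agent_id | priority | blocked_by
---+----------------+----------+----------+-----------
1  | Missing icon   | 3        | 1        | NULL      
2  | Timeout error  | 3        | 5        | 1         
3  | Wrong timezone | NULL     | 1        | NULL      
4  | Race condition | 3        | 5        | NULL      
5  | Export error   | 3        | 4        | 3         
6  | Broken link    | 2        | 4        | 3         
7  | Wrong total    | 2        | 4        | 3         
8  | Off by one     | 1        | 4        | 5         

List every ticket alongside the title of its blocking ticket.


This is a self-join: tickets is joined to a second copy of itself, matching each row's blocked_by to another row's id. Use LEFT JOIN so rows with blocked_by=NULL are kept.
  - ticket 1 (Missing icon): blocked_by=NULL -> NULL
  - ticket 2 (Timeout error): blocked_by=1 -> Missing icon
  - ticket 3 (Wrong timezone): blocked_by=NULL -> NULL
  - ticket 4 (Race condition): blocked_by=NULL -> NULL
  - ticket 5 (Export error): blocked_by=3 -> Wrong timezone
  - ticket 6 (Broken link): blocked_by=3 -> Wrong timezone
  - ticket 7 (Wrong total): blocked_by=3 -> Wrong timezone
  - ticket 8 (Off by one): blocked_by=5 -> Export error

SQL:
SELECT a.title AS item, b.title AS blocked_by
FROM tickets a
LEFT JOIN tickets b ON a.blocked_by = b.id

Result:
item           | blocked_by    
---------------+---------------
Missing icon   | NULL          
Timeout error  | Missing icon  
Wrong timezone | NULL          
Race condition | NULL          
Export error   | Wrong timezone
Broken link    | Wrong timezone
Wrong total    | Wrong timezone
Off by one     | Export error  


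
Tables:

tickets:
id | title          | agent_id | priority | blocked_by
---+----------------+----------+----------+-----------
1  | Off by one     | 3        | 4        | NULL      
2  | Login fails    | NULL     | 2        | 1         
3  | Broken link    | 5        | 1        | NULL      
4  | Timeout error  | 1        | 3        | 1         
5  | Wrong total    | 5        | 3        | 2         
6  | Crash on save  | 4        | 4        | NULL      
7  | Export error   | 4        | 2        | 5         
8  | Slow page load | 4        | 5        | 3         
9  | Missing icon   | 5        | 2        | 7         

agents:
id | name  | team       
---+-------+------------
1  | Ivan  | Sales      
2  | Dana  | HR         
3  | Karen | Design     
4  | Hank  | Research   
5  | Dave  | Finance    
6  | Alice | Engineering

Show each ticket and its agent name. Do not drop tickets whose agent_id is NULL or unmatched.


LEFT JOIN keeps every row from tickets (the left table); where agent_id has no match in agents, the agent columns become NULL. Walk through each ticket:
  - ticket 1 (Off by one): agent_id=3 -> matches Karen
  - ticket 2 (Login fails): agent_id=NULL, no match -> kept with NULL
  - ticket 3 (Broken link): agent_id=5 -> matches Dave
  - ticket 4 (Timeout error): agent_id=1 -> matches Ivan
  - ticket 5 (Wrong total): agent_id=5 -> matches Dave
  - ticket 6 (Crash on save): agent_id=4 -> matches Hank
  - ticket 7 (Export error): agent_id=4 -> matches Hank
  - ticket 8 (Slow page load): agent_id=4 -> matches Hank
  - ticket 9 (Missing icon): agent_id=5 -> matches Dave
All 9 rows appear; 1 has NULL agent.

SQL:
SELECT a.title, b.name AS agent
FROM tickets a
LEFT JOIN agents b ON a.agent_id = b.id

Result:
title          | agent
---------------+------
Off by one     | Karen
Login fails    | NULL 
Broken link    | Dave 
Timeout error  | Ivan 
Wrong total    | Dave 
Crash on save  | Hank 
Export error   | Hank 
Slow page load | Hank 
Missing icon   | Dave 


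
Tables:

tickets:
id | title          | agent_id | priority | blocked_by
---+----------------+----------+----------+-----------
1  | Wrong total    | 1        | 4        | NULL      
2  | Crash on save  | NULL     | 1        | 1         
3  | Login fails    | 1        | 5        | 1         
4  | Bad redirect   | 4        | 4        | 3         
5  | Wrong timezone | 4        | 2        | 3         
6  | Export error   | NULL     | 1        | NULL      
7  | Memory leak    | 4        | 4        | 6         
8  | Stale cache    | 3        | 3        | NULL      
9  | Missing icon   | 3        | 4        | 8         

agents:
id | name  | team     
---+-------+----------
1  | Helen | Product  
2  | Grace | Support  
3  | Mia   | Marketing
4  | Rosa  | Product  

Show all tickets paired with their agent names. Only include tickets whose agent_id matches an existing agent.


INNER JOIN keeps only tickets rows whose agent_id matches an id in agents. Walk through each ticket:
  - ticket 1 (Wrong total): agent_id=1 -> matches Helen
  - ticket 2 (Crash on save): agent_id=NULL, no match -> dropped
  - ticket 3 (Login fails): agent_id=1 -> matches Helen
  - ticket 4 (Bad redirect): agent_id=4 -> matches Rosa
  - ticket 5 (Wrong timezone): agent_id=4 -> matches Rosa
  - ticket 6 (Export error): agent_id=NULL, no match -> dropped
  - ticket 7 (Memory leak): agent_id=4 -> matches Rosa
  - ticket 8 (Stale cache): agent_id=3 -> matches Mia
  - ticket 9 (Missing icon): agent_id=3 -> matches Mia
So 2 of 9 rows are dropped.

SQL:
SELECT a.title, b.name AS agent
FROM tickets a
INNER JOIN agents b ON a.agent_id = b.id

Result:
title          | agent
---------------+------
Wrong total    | Helen
Login fails    | Helen
Bad redirect   | Rosa 
Wrong timezone | Rosa 
Memory leak    | Rosa 
Stale cache    | Mia  
Missing icon   | Mia  


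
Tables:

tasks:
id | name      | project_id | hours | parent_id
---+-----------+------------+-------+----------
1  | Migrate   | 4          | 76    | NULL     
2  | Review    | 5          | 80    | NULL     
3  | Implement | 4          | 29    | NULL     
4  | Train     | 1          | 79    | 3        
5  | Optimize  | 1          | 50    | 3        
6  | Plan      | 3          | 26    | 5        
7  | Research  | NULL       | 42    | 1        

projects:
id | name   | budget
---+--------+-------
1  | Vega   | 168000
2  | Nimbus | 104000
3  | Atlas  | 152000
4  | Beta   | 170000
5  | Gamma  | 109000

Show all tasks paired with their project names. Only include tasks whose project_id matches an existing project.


INNER JOIN keeps only tasks rows whose project_id matches an id in projects. Walk through each task:
  - task 1 (Migrate): project_id=4 -> matches Beta
  - task 2 (Review): project_id=5 -> matches Gamma
  - task 3 (Implement): project_id=4 -> matches Beta
  - task 4 (Train): project_id=1 -> matches Vega
  - task 5 (Optimize): project_id=1 -> matches Vega
  - task 6 (Plan): project_id=3 -> matches Atlas
  - task 7 (Research): project_id=NULL, no match -> dropped
So 1 of 7 rows is dropped.

SQL:
SELECT a.name, b.name AS project
FROM tasks a
INNER JOIN projects b ON a.project_id = b.id

Result:
name      | project
----------+--------
Migrate   | Beta   
Review    | Gamma  
Implement | Beta   
Train     | Vega   
Optimize  | Vega   
Plan      | Atlas  


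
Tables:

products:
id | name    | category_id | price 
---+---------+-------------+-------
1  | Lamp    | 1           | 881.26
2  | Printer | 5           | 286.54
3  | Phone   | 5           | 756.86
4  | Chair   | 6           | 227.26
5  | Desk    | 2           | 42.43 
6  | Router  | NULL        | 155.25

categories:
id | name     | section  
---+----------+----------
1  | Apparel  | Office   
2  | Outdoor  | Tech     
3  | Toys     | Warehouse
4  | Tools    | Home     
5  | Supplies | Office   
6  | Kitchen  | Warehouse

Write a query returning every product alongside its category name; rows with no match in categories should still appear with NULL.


LEFT JOIN keeps every row from products (the left table); where category_id has no match in categories, the category columns become NULL. Walk through each product:
  - product 1 (Lamp): category_id=1 -> matches Apparel
  - product 2 (Printer): category_id=5 -> matches Supplies
  - product 3 (Phone): category_id=5 -> matches Supplies
  - product 4 (Chair): category_id=6 -> matches Kitchen
  - product 5 (Desk): category_id=2 -> matches Outdoor
  - product 6 (Router): category_id=NULL, no match -> kept with NULL
All 6 rows appear; 1 has NULL category.

SQL:
SELECT a.name, b.name AS category
FROM products a
LEFT JOIN categories b ON a.category_id = b.id

Result:
name    | category
--------+---------
Lamp    | Apparel 
Printer | Supplies
Phone   | Supplies
Chair   | Kitchen 
Desk    | Outdoor 
Router  | NULL    


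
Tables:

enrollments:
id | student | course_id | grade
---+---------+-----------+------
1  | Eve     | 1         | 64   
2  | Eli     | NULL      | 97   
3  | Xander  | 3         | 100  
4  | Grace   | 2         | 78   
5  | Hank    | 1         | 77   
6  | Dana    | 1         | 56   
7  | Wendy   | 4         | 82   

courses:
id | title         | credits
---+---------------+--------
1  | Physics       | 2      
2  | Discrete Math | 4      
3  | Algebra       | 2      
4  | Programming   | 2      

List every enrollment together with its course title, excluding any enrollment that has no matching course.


INNER JOIN keeps only enrollments rows whose course_id matches an id in courses. Walk through each enrollment:
  - enrollment 1 (Eve): course_id=1 -> matches Physics
  - enrollment 2 (Eli): course_id=NULL, no match -> dropped
  - enrollment 3 (Xander): course_id=3 -> matches Algebra
  - enrollment 4 (Grace): course_id=2 -> matches Discrete Math
  - enrollment 5 (Hank): course_id=1 -> matches Physics
  - enrollment 6 (Dana): course_id=1 -> matches Physics
  - enrollment 7 (Wendy): course_id=4 -> matches Programming
So 1 of 7 rows is dropped.

SQL:
SELECT a.student, b.title AS course
FROM enrollments a
INNER JOIN courses b ON a.course_id = b.id

Result:
student | course       
--------+--------------
Eve     | Physics      
Xander  | Algebra      
Grace   | Discrete Math
Hank    | Physics      
Dana    | Physics      
Wendy   | Programming  


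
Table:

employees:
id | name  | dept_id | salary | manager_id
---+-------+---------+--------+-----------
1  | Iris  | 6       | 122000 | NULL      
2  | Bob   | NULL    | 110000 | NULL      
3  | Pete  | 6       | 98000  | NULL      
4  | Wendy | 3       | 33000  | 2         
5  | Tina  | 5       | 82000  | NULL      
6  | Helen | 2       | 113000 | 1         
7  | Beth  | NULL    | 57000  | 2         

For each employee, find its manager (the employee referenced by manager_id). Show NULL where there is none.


This is a self-join: employees is joined to a second copy of itself, matching each row's manager_id to another row's id. Use LEFT JOIN so rows with manager_id=NULL are kept.
  - employee 1 (Iris): manager_id=NULL -> NULL
  - employee 2 (Bob): manager_id=NULL -> NULL
  - employee 3 (Pete): manager_id=NULL -> NULL
  - employee 4 (Wendy): manager_id=2 -> Bob
  - employee 5 (Tina): manager_id=NULL -> NULL
  - employee 6 (Helen): manager_id=1 -> Iris
  - employee 7 (Beth): manager_id=2 -> Bob

SQL:
SELECT a.name AS item, b.name AS manager
FROM employees a
LEFT JOIN employees b ON a.manager_id = b.id

Result:
item  | manager
------+--------
Iris  | NULL   
Bob   | NULL   
Pete  | NULL   
Wendy | Bob    
Tina  | NULL   
Helen | Iris   
Beth  | Bob    


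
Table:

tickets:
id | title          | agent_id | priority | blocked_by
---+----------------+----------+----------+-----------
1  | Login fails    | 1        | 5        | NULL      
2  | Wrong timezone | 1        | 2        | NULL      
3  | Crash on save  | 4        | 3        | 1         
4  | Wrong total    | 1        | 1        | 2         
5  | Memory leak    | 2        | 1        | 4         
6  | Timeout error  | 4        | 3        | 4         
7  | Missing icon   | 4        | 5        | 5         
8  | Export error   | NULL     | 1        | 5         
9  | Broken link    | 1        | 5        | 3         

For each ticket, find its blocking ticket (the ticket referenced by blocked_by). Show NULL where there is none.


This is a self-join: tickets is joined to a second copy of itself, matching each row's blocked_by to another row's id. Use LEFT JOIN so rows with blocked_by=NULL are kept.
  - ticket 1 (Login fails): blocked_by=NULL -> NULL
  - ticket 2 (Wrong timezone): blocked_by=NULL -> NULL
  - ticket 3 (Crash on save): blocked_by=1 -> Login fails
  - ticket 4 (Wrong total): blocked_by=2 -> Wrong timezone
  - ticket 5 (Memory leak): blocked_by=4 -> Wrong total
  - ticket 6 (Timeout error): blocked_by=4 -> Wrong total
  - ticket 7 (Missing icon): blocked_by=5 -> Memory leak
  - ticket 8 (Export error): blocked_by=5 -> Memory leak
  - ticket 9 (Broken link): blocked_by=3 -> Crash on save

SQL:
SELECT a.title AS item, b.title AS blocked_by
FROM tickets a
LEFT JOIN tickets b ON a.blocked_by = b.id

Result:
item           | blocked_by    
---------------+---------------
Login fails    | NULL          
Wrong timezone | NULL          
Crash on save  | Login fails   
Wrong total    | Wrong timezone
Memory leak    | Wrong total   
Timeout error  | Wrong total   
Missing icon   | Memory leak   
Export error   | Memory leak   
Broken link    | Crash on save 


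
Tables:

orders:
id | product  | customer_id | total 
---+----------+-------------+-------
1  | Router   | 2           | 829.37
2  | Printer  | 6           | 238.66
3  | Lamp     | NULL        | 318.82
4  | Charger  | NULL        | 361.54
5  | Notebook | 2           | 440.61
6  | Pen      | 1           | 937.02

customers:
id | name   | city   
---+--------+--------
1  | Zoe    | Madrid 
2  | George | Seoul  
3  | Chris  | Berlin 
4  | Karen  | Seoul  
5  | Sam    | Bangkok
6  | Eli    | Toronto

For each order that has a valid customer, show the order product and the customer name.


INNER JOIN keeps only orders rows whose customer_id matches an id in customers. Walk through each order:
  - order 1 (Router): customer_id=2 -> matches George
  - order 2 (Printer): customer_id=6 -> matches Eli
  - order 3 (Lamp): customer_id=NULL, no match -> dropped
  - order 4 (Charger): customer_id=NULL, no match -> dropped
  - order 5 (Notebook): customer_id=2 -> matches George
  - order 6 (Pen): customer_id=1 -> matches Zoe
So 2 of 6 rows are dropped.

SQL:
SELECT a.product, b.name AS customer
FROM orders a
INNER JOIN customers b ON a.customer_id = b.id

Result:
product  | customer
---------+---------
Router   | George  
Printer  | Eli     
Notebook | George  
Pen      | Zoe     


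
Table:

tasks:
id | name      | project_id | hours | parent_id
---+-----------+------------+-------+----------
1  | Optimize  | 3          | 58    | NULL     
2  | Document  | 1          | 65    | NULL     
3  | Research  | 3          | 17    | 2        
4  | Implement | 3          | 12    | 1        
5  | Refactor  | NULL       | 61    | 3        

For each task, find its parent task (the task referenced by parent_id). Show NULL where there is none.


This is a self-join: tasks is joined to a second copy of itself, matching each row's parent_id to another row's id. Use LEFT JOIN so rows with parent_id=NULL are kept.
  - task 1 (Optimize): parent_id=NULL -> NULL
  - task 2 (Document): parent_id=NULL -> NULL
  - task 3 (Research): parent_id=2 -> Document
  - task 4 (Implement): parent_id=1 -> Optimize
  - task 5 (Refactor): parent_id=3 -> Research

SQL:
SELECT a.name AS item, b.name AS parent
FROM tasks a
LEFT JOIN tasks b ON a.parent_id = b.id

Result:
item      | parent  
----------+---------
Optimize  | NULL    
Document  | NULL    
Research  | Document
Implement | Optimize
Refactor  | Research


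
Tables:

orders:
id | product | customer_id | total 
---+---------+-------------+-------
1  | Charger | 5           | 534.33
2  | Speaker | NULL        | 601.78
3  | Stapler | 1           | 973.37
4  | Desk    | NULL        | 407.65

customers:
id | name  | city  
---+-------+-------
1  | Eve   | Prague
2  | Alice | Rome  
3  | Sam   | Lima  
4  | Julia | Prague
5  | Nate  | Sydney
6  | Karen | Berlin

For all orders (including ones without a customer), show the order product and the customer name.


LEFT JOIN keeps every row from orders (the left table); where customer_id has no match in customers, the customer columns become NULL. Walk through each order:
  - order 1 (Charger): customer_id=5 -> matches Nate
  - order 2 (Speaker): customer_id=NULL, no match -> kept with NULL
  - order 3 (Stapler): customer_id=1 -> matches Eve
  - order 4 (Desk): customer_id=NULL, no match -> kept with NULL
All 4 rows appear; 2 have NULL customer.

SQL:
SELECT a.product, b.name AS customer
FROM orders a
LEFT JOIN customers b ON a.customer_id = b.id

Result:
product | customer
--------+---------
Charger | Nate    
Speaker | NULL    
Stapler | Eve     
Desk    | NULL    


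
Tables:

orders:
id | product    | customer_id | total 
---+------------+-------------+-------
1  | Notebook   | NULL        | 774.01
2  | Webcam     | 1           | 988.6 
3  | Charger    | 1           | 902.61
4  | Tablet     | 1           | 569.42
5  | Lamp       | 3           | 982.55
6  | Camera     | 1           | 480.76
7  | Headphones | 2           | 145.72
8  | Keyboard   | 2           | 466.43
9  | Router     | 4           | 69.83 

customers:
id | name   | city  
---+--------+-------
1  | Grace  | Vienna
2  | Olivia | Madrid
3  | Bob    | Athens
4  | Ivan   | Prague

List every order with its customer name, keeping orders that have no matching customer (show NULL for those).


LEFT JOIN keeps every row from orders (the left table); where customer_id has no match in customers, the customer columns become NULL. Walk through each order:
  - order 1 (Notebook): customer_id=NULL, no match -> kept with NULL
  - order 2 (Webcam): customer_id=1 -> matches Grace
  - order 3 (Charger): customer_id=1 -> matches Grace
  - order 4 (Tablet): customer_id=1 -> matches Grace
  - order 5 (Lamp): customer_id=3 -> matches Bob
  - order 6 (Camera): customer_id=1 -> matches Grace
  - order 7 (Headphones): customer_id=2 -> matches Olivia
  - order 8 (Keyboard): customer_id=2 -> matches Olivia
  - order 9 (Router): customer_id=4 -> matches Ivan
All 9 rows appear; 1 has NULL customer.

SQL:
SELECT a.product, b.name AS customer
FROM orders a
LEFT JOIN customers b ON a.customer_id = b.id

Result:
product    | customer
-----------+---------
Notebook   | NULL    
Webcam     | Grace   
Charger    | Grace   
Tablet     | Grace   
Lamp       | Bob     
Camera     | Grace   
Headphones | Olivia  
Keyboard   | Olivia  
Router     | Ivan    


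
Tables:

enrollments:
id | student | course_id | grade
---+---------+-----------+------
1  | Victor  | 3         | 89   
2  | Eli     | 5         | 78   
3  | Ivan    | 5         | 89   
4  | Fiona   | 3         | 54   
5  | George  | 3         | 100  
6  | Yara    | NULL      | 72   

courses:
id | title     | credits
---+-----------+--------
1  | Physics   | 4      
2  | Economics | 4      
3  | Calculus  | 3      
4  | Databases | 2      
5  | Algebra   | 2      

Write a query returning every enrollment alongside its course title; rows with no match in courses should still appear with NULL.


LEFT JOIN keeps every row from enrollments (the left table); where course_id has no match in courses, the course columns become NULL. Walk through each enrollment:
  - enrollment 1 (Victor): course_id=3 -> matches Calculus
  - enrollment 2 (Eli): course_id=5 -> matches Algebra
  - enrollment 3 (Ivan): course_id=5 -> matches Algebra
  - enrollment 4 (Fiona): course_id=3 -> matches Calculus
  - enrollment 5 (George): course_id=3 -> matches Calculus
  - enrollment 6 (Yara): course_id=NULL, no match -> kept with NULL
All 6 rows appear; 1 has NULL course.

SQL:
SELECT a.student, b.title AS course
FROM enrollments a
LEFT JOIN courses b ON a.course_id = b.id

Result:
student | course  
--------+---------
Victor  | Calculus
Eli     | Algebra 
Ivan    | Algebra 
Fiona   | Calculus
George  | Calculus
Yara    | NULL    
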